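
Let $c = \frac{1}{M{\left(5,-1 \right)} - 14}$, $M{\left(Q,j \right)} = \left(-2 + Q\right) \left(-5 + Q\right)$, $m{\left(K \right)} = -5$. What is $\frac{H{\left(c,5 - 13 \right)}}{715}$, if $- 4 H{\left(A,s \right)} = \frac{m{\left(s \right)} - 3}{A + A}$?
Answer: $- \frac{14}{715} \approx -0.01958$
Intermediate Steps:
$M{\left(Q,j \right)} = \left(-5 + Q\right) \left(-2 + Q\right)$
$c = - \frac{1}{14}$ ($c = \frac{1}{\left(10 + 5^{2} - 35\right) - 14} = \frac{1}{\left(10 + 25 - 35\right) - 14} = \frac{1}{0 - 14} = \frac{1}{-14} = - \frac{1}{14} \approx -0.071429$)
$H{\left(A,s \right)} = \frac{1}{A}$ ($H{\left(A,s \right)} = - \frac{\left(-5 - 3\right) \frac{1}{A + A}}{4} = - \frac{\left(-8\right) \frac{1}{2 A}}{4} = - \frac{\left(-4\right) \frac{1}{A}}{4} = \frac{1}{A}$)
$\frac{H{\left(c,5 - 13 \right)}}{715} = \frac{1}{\left(- \frac{1}{14}\right) 715} = \left(-14\right) \frac{1}{715} = - \frac{14}{715}$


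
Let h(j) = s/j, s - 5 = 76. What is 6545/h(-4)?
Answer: -26180/81 ≈ -323.21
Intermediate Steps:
s = 81 (s = 5 + 76 = 81)
h(j) = 81/j
6545/h(-4) = 6545/((81/(-4))) = 6545/((81*(-¼))) = 6545/(-81/4) = 6545*(-4/81) = -26180/81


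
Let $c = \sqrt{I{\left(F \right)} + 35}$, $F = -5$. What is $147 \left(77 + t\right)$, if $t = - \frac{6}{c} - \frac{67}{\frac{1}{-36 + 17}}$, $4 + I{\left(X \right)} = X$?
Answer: $198450 - \frac{441 \sqrt{26}}{13} \approx 1.9828 \cdot 10^{5}$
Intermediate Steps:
$I{\left(X \right)} = -4 + X$
$c = \sqrt{26}$ ($c = \sqrt{\left(-4 - 5\right) + 35} = \sqrt{-9 + 35} = \sqrt{26} \approx 5.099$)
$t = 1273 - \frac{3 \sqrt{26}}{13}$ ($t = - \frac{6}{\sqrt{26}} - \frac{67}{\frac{1}{-36 + 17}} = - 6 \frac{\sqrt{26}}{26} - \frac{67}{\frac{1}{-19}} = - \frac{3 \sqrt{26}}{13} - \frac{67}{- \frac{1}{19}} = - \frac{3 \sqrt{26}}{13} - -1273 = - \frac{3 \sqrt{26}}{13} + 1273 = 1273 - \frac{3 \sqrt{26}}{13} \approx 1271.8$)
$147 \left(77 + t\right) = 147 \left(77 + \left(1273 - \frac{3 \sqrt{26}}{13}\right)\right) = 147 \left(1350 - \frac{3 \sqrt{26}}{13}\right) = 198450 - \frac{441 \sqrt{26}}{13}$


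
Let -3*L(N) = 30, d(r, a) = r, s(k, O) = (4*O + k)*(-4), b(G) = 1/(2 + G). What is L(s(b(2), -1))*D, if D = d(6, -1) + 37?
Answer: -430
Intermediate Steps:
s(k, O) = -16*O - 4*k (s(k, O) = (k + 4*O)*(-4) = -16*O - 4*k)
D = 43 (D = 6 + 37 = 43)
L(N) = -10 (L(N) = -⅓*30 = -10)
L(s(b(2), -1))*D = -10*43 = -430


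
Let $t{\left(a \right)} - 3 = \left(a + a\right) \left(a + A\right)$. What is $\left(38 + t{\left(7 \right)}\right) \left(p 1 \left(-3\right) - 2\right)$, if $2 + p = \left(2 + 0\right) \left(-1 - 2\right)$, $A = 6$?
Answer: $4906$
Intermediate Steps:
$p = -8$ ($p = -2 + \left(2 + 0\right) \left(-1 - 2\right) = -2 + 2 \left(-3\right) = -2 - 6 = -8$)
$t{\left(a \right)} = 3 + 2 a \left(6 + a\right)$ ($t{\left(a \right)} = 3 + \left(a + a\right) \left(a + 6\right) = 3 + 2 a \left(6 + a\right)$)
$\left(38 + t{\left(7 \right)}\right) \left(p 1 \left(-3\right) - 2\right) = \left(38 + \left(3 + 2 \cdot 7^{2} + 12 \cdot 7\right)\right) \left(\left(-8\right) 1 \left(-3\right) - 2\right) = \left(38 + \left(3 + 2 \cdot 49 + 84\right)\right) \left(\left(-8\right) \left(-3\right) - 2\right) = \left(38 + \left(3 + 98 + 84\right)\right) \left(24 - 2\right) = \left(38 + 185\right) 22 = 223 \cdot 22 = 4906$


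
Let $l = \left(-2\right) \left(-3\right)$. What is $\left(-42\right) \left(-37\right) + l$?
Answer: $1560$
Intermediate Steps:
$l = 6$
$\left(-42\right) \left(-37\right) + l = \left(-42\right) \left(-37\right) + 6 = 1554 + 6 = 1560$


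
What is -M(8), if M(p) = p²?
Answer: -64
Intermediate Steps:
-M(8) = -1*8² = -1*64 = -64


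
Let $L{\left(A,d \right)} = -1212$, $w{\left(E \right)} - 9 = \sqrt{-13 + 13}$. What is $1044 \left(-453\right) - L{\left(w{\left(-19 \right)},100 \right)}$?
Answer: $-471720$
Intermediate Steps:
$w{\left(E \right)} = 9$ ($w{\left(E \right)} = 9 + \sqrt{-13 + 13} = 9 + \sqrt{0} = 9 + 0 = 9$)
$1044 \left(-453\right) - L{\left(w{\left(-19 \right)},100 \right)} = 1044 \left(-453\right) - -1212 = -472932 + 1212 = -471720$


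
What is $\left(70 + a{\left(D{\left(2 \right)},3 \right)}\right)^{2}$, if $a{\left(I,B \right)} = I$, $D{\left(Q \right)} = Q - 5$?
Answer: $4489$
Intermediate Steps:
$D{\left(Q \right)} = -5 + Q$ ($D{\left(Q \right)} = Q - 5 = -5 + Q$)
$\left(70 + a{\left(D{\left(2 \right)},3 \right)}\right)^{2} = \left(70 + \left(-5 + 2\right)\right)^{2} = \left(70 - 3\right)^{2} = 67^{2} = 4489$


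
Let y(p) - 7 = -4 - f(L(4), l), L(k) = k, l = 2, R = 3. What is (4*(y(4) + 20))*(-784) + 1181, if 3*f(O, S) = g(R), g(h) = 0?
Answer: -70947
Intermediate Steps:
f(O, S) = 0 (f(O, S) = (1/3)*0 = 0)
y(p) = 3 (y(p) = 7 + (-4 - 1*0) = 7 + (-4 + 0) = 7 - 4 = 3)
(4*(y(4) + 20))*(-784) + 1181 = (4*(3 + 20))*(-784) + 1181 = (4*23)*(-784) + 1181 = 92*(-784) + 1181 = -72128 + 1181 = -70947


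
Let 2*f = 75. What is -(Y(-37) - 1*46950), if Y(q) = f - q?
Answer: 93751/2 ≈ 46876.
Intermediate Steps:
f = 75/2 (f = (1/2)*75 = 75/2 ≈ 37.500)
Y(q) = 75/2 - q
-(Y(-37) - 1*46950) = -((75/2 - 1*(-37)) - 1*46950) = -((75/2 + 37) - 46950) = -(149/2 - 46950) = -1*(-93751/2) = 93751/2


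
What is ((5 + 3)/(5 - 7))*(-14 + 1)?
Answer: 52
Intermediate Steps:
((5 + 3)/(5 - 7))*(-14 + 1) = (8/(-2))*(-13) = (8*(-1/2))*(-13) = -4*(-13) = 52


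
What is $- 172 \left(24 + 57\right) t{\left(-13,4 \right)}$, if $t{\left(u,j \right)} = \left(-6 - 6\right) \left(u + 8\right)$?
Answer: $-835920$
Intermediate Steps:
$t{\left(u,j \right)} = -96 - 12 u$ ($t{\left(u,j \right)} = - 12 \left(8 + u\right) = -96 - 12 u$)
$- 172 \left(24 + 57\right) t{\left(-13,4 \right)} = - 172 \left(24 + 57\right) \left(-96 - -156\right) = \left(-172\right) 81 \left(-96 + 156\right) = \left(-13932\right) 60 = -835920$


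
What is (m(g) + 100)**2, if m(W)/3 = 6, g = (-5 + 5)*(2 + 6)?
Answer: 13924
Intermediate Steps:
g = 0 (g = 0*8 = 0)
m(W) = 18 (m(W) = 3*6 = 18)
(m(g) + 100)**2 = (18 + 100)**2 = 118**2 = 13924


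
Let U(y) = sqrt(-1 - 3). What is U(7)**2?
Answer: -4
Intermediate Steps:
U(y) = 2*I (U(y) = sqrt(-4) = 2*I)
U(7)**2 = (2*I)**2 = -4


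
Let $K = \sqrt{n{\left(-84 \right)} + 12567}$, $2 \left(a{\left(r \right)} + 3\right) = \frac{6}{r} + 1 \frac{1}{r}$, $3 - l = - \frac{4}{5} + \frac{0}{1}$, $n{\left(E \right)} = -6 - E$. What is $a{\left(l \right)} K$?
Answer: $- \frac{237 \sqrt{1405}}{38} \approx -233.78$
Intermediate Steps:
$l = \frac{19}{5}$ ($l = 3 - \left(- \frac{4}{5} + \frac{0}{1}\right) = 3 - \left(\left(-4\right) \frac{1}{5} + 0 \cdot 1\right) = 3 - \left(- \frac{4}{5} + 0\right) = 3 - - \frac{4}{5} = 3 + \frac{4}{5} = \frac{19}{5} \approx 3.8$)
$a{\left(r \right)} = -3 + \frac{7}{2 r}$ ($a{\left(r \right)} = -3 + \frac{\frac{6}{r} + 1 \frac{1}{r}}{2} = -3 + \frac{\frac{6}{r} + \frac{1}{r}}{2} = -3 + \frac{7 \frac{1}{r}}{2} = -3 + \frac{7}{2 r}$)
$K = 3 \sqrt{1405}$ ($K = \sqrt{\left(-6 - -84\right) + 12567} = \sqrt{\left(-6 + 84\right) + 12567} = \sqrt{78 + 12567} = \sqrt{12645} = 3 \sqrt{1405} \approx 112.45$)
$a{\left(l \right)} K = \left(-3 + \frac{7}{2 \cdot \frac{19}{5}}\right) 3 \sqrt{1405} = \left(-3 + \frac{7}{2} \cdot \frac{5}{19}\right) 3 \sqrt{1405} = \left(-3 + \frac{35}{38}\right) 3 \sqrt{1405} = - \frac{79 \cdot 3 \sqrt{1405}}{38} = - \frac{237 \sqrt{1405}}{38}$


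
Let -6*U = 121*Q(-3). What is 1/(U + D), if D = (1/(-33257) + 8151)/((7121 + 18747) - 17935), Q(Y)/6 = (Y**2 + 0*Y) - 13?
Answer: 263827781/127963723810 ≈ 0.0020617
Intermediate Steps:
Q(Y) = -78 + 6*Y**2 (Q(Y) = 6*((Y**2 + 0*Y) - 13) = 6*((Y**2 + 0) - 13) = 6*(Y**2 - 13) = 6*(-13 + Y**2) = -78 + 6*Y**2)
U = 484 (U = -121*(-78 + 6*(-3)**2)/6 = -121*(-78 + 6*9)/6 = -121*(-78 + 54)/6 = -121*(-24)/6 = -1/6*(-2904) = 484)
D = 271077806/263827781 (D = (-1/33257 + 8151)/(25868 - 17935) = (271077806/33257)/7933 = (271077806/33257)*(1/7933) = 271077806/263827781 ≈ 1.0275)
1/(U + D) = 1/(484 + 271077806/263827781) = 1/(127963723810/263827781) = 263827781/127963723810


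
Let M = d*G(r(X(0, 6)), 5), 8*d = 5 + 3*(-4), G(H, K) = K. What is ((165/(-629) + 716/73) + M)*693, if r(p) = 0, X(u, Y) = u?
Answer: 1316323701/367336 ≈ 3583.4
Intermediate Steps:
d = -7/8 (d = (5 + 3*(-4))/8 = (5 - 12)/8 = (⅛)*(-7) = -7/8 ≈ -0.87500)
M = -35/8 (M = -7/8*5 = -35/8 ≈ -4.3750)
((165/(-629) + 716/73) + M)*693 = ((165/(-629) + 716/73) - 35/8)*693 = ((165*(-1/629) + 716*(1/73)) - 35/8)*693 = ((-165/629 + 716/73) - 35/8)*693 = (438319/45917 - 35/8)*693 = (1899457/367336)*693 = 1316323701/367336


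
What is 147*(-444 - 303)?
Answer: -109809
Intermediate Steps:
147*(-444 - 303) = 147*(-747) = -109809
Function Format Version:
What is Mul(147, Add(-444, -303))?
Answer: -109809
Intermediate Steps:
Mul(147, Add(-444, -303)) = Mul(147, -747) = -109809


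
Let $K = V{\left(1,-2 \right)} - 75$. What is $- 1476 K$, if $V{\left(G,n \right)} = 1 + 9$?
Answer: $95940$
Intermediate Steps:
$V{\left(G,n \right)} = 10$
$K = -65$ ($K = 10 - 75 = -65$)
$- 1476 K = \left(-1476\right) \left(-65\right) = 95940$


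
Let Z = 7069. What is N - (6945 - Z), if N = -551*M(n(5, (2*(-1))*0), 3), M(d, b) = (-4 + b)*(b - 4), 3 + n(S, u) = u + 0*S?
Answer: -427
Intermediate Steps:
n(S, u) = -3 + u (n(S, u) = -3 + (u + 0*S) = -3 + (u + 0) = -3 + u)
M(d, b) = (-4 + b)² (M(d, b) = (-4 + b)*(-4 + b) = (-4 + b)²)
N = -551 (N = -551*(-4 + 3)² = -551*(-1)² = -551*1 = -551)
N - (6945 - Z) = -551 - (6945 - 1*7069) = -551 - (6945 - 7069) = -551 - 1*(-124) = -551 + 124 = -427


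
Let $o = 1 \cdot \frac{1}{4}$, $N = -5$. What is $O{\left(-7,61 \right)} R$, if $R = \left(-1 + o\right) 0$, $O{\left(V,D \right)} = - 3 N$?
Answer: $0$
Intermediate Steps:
$o = \frac{1}{4}$ ($o = 1 \cdot \frac{1}{4} = \frac{1}{4} \approx 0.25$)
$O{\left(V,D \right)} = 15$ ($O{\left(V,D \right)} = \left(-3\right) \left(-5\right) = 15$)
$R = 0$ ($R = \left(-1 + \frac{1}{4}\right) 0 = \left(- \frac{3}{4}\right) 0 = 0$)
$O{\left(-7,61 \right)} R = 15 \cdot 0 = 0$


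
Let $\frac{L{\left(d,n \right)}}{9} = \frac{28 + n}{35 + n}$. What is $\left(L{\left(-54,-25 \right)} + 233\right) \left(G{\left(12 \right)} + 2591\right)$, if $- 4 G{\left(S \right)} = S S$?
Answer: $\frac{1204427}{2} \approx 6.0221 \cdot 10^{5}$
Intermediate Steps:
$L{\left(d,n \right)} = \frac{9 \left(28 + n\right)}{35 + n}$ ($L{\left(d,n \right)} = 9 \frac{28 + n}{35 + n} = \frac{9 \left(28 + n\right)}{35 + n}$)
$G{\left(S \right)} = - \frac{S^{2}}{4}$ ($G{\left(S \right)} = - \frac{S S}{4} = - \frac{S^{2}}{4}$)
$\left(L{\left(-54,-25 \right)} + 233\right) \left(G{\left(12 \right)} + 2591\right) = \left(\frac{9 \left(28 - 25\right)}{35 - 25} + 233\right) \left(- \frac{12^{2}}{4} + 2591\right) = \left(9 \cdot \frac{1}{10} \cdot 3 + 233\right) \left(\left(- \frac{1}{4}\right) 144 + 2591\right) = \left(9 \cdot \frac{1}{10} \cdot 3 + 233\right) \left(-36 + 2591\right) = \left(\frac{27}{10} + 233\right) 2555 = \frac{2357}{10} \cdot 2555 = \frac{1204427}{2}$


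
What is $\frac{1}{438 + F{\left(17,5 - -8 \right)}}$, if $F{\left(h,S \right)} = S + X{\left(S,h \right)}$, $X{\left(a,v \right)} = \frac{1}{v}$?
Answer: $\frac{17}{7668} \approx 0.002217$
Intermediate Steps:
$F{\left(h,S \right)} = S + \frac{1}{h}$
$\frac{1}{438 + F{\left(17,5 - -8 \right)}} = \frac{1}{438 + \left(\left(5 - -8\right) + \frac{1}{17}\right)} = \frac{1}{438 + \left(\left(5 + 8\right) + \frac{1}{17}\right)} = \frac{1}{438 + \left(13 + \frac{1}{17}\right)} = \frac{1}{438 + \frac{222}{17}} = \frac{1}{\frac{7668}{17}} = \frac{17}{7668}$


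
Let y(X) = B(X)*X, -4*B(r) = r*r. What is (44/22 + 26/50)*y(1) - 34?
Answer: -3463/100 ≈ -34.630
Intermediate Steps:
B(r) = -r**2/4 (B(r) = -r*r/4 = -r**2/4)
y(X) = -X**3/4 (y(X) = (-X**2/4)*X = -X**3/4)
(44/22 + 26/50)*y(1) - 34 = (44/22 + 26/50)*(-1/4*1**3) - 34 = (44*(1/22) + 26*(1/50))*(-1/4*1) - 34 = (2 + 13/25)*(-1/4) - 34 = (63/25)*(-1/4) - 34 = -63/100 - 34 = -3463/100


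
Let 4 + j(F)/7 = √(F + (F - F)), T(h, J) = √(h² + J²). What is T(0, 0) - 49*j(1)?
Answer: 1029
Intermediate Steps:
T(h, J) = √(J² + h²)
j(F) = -28 + 7*√F (j(F) = -28 + 7*√(F + (F - F)) = -28 + 7*√(F + 0) = -28 + 7*√F)
T(0, 0) - 49*j(1) = √(0² + 0²) - 49*(-28 + 7*√1) = √(0 + 0) - 49*(-28 + 7*1) = √0 - 49*(-28 + 7) = 0 - 49*(-21) = 0 + 1029 = 1029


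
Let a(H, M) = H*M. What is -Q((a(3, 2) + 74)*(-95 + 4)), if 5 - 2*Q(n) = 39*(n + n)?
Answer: -567845/2 ≈ -2.8392e+5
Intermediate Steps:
Q(n) = 5/2 - 39*n (Q(n) = 5/2 - 39*(n + n)/2 = 5/2 - 39*2*n/2 = 5/2 - 39*n)
-Q((a(3, 2) + 74)*(-95 + 4)) = -(5/2 - 39*(3*2 + 74)*(-95 + 4)) = -(5/2 - 39*(6 + 74)*(-91)) = -(5/2 - 3120*(-91)) = -(5/2 - 39*(-7280)) = -(5/2 + 283920) = -1*567845/2 = -567845/2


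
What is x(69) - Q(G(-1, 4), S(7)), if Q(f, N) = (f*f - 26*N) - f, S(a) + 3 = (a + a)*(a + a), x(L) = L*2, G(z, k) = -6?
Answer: 5114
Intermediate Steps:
x(L) = 2*L
S(a) = -3 + 4*a**2 (S(a) = -3 + (a + a)*(a + a) = -3 + (2*a)*(2*a) = -3 + 4*a**2)
Q(f, N) = f**2 - f - 26*N (Q(f, N) = (f**2 - 26*N) - f = f**2 - f - 26*N)
x(69) - Q(G(-1, 4), S(7)) = 2*69 - ((-6)**2 - 1*(-6) - 26*(-3 + 4*7**2)) = 138 - (36 + 6 - 26*(-3 + 4*49)) = 138 - (36 + 6 - 26*(-3 + 196)) = 138 - (36 + 6 - 26*193) = 138 - (36 + 6 - 5018) = 138 - 1*(-4976) = 138 + 4976 = 5114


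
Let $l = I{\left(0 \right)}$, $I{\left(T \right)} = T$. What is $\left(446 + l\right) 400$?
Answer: $178400$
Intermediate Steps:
$l = 0$
$\left(446 + l\right) 400 = \left(446 + 0\right) 400 = 446 \cdot 400 = 178400$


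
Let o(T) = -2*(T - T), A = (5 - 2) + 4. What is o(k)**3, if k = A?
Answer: 0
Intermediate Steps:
A = 7 (A = 3 + 4 = 7)
k = 7
o(T) = 0 (o(T) = -2*0 = 0)
o(k)**3 = 0**3 = 0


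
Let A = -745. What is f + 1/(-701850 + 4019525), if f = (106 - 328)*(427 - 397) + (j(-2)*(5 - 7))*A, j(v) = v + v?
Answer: -41869058499/3317675 ≈ -12620.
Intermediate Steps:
j(v) = 2*v
f = -12620 (f = (106 - 328)*(427 - 397) + ((2*(-2))*(5 - 7))*(-745) = -222*30 - 4*(-2)*(-745) = -6660 + 8*(-745) = -6660 - 5960 = -12620)
f + 1/(-701850 + 4019525) = -12620 + 1/(-701850 + 4019525) = -12620 + 1/3317675 = -41869058499/3317675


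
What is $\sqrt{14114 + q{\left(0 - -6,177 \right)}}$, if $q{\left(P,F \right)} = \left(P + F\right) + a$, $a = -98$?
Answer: $\sqrt{14199} \approx 119.16$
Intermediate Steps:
$q{\left(P,F \right)} = -98 + F + P$ ($q{\left(P,F \right)} = \left(P + F\right) - 98 = \left(F + P\right) - 98 = -98 + F + P$)
$\sqrt{14114 + q{\left(0 - -6,177 \right)}} = \sqrt{14114 + \left(-98 + 177 + \left(0 - -6\right)\right)} = \sqrt{14114 + \left(-98 + 177 + \left(0 + 6\right)\right)} = \sqrt{14114 + \left(-98 + 177 + 6\right)} = \sqrt{14114 + 85} = \sqrt{14199}$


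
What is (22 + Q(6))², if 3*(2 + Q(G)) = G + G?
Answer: 576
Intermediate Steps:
Q(G) = -2 + 2*G/3 (Q(G) = -2 + (G + G)/3 = -2 + (2*G)/3 = -2 + 2*G/3)
(22 + Q(6))² = (22 + (-2 + (⅔)*6))² = (22 + (-2 + 4))² = (22 + 2)² = 24² = 576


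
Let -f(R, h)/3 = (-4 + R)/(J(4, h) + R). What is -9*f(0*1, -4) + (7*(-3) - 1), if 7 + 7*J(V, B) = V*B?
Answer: 250/23 ≈ 10.870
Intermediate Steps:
J(V, B) = -1 + B*V/7 (J(V, B) = -1 + (V*B)/7 = -1 + (B*V)/7 = -1 + B*V/7)
f(R, h) = -3*(-4 + R)/(-1 + R + 4*h/7) (f(R, h) = -3*(-4 + R)/((-1 + (⅐)*h*4) + R) = -3*(-4 + R)/((-1 + 4*h/7) + R) = -3*(-4 + R)/(-1 + R + 4*h/7))
-9*f(0*1, -4) + (7*(-3) - 1) = -189*(4 - 0)/(-7 + 4*(-4) + 7*(0*1)) + (7*(-3) - 1) = -189*(4 - 1*0)/(-7 - 16 + 7*0) + (-21 - 1) = -189*(4 + 0)/(-7 - 16 + 0) - 22 = -189*4/(-23) - 22 = -189*(-1)*4/23 - 22 = -9*(-84/23) - 22 = 756/23 - 22 = 250/23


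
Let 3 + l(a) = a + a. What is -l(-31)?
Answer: 65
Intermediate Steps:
l(a) = -3 + 2*a (l(a) = -3 + (a + a) = -3 + 2*a)
-l(-31) = -(-3 + 2*(-31)) = -(-3 - 62) = -1*(-65) = 65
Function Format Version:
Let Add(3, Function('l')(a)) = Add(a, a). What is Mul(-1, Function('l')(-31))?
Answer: 65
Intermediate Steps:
Function('l')(a) = Add(-3, Mul(2, a)) (Function('l')(a) = Add(-3, Add(a, a)) = Add(-3, Mul(2, a)))
Mul(-1, Function('l')(-31)) = Mul(-1, Add(-3, Mul(2, -31))) = Mul(-1, Add(-3, -62)) = Mul(-1, -65) = 65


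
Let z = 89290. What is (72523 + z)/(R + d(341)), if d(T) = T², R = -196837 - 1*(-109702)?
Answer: 161813/29146 ≈ 5.5518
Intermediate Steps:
R = -87135 (R = -196837 + 109702 = -87135)
(72523 + z)/(R + d(341)) = (72523 + 89290)/(-87135 + 341²) = 161813/(-87135 + 116281) = 161813/29146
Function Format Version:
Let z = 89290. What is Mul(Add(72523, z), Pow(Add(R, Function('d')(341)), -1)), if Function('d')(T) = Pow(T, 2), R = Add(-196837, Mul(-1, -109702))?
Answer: Rational(161813, 29146) ≈ 5.5518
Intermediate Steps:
R = -87135 (R = Add(-196837, 109702) = -87135)
Mul(Add(72523, z), Pow(Add(R, Function('d')(341)), -1)) = Mul(Add(72523, 89290), Pow(Add(-87135, Pow(341, 2)), -1)) = Mul(161813, Pow(Add(-87135, 116281), -1)) = Mul(161813, Pow(29146, -1)) = Mul(161813, Rational(1, 29146)) = Rational(161813, 29146)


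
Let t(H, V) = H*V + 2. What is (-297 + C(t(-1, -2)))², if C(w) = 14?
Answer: 80089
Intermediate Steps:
t(H, V) = 2 + H*V
(-297 + C(t(-1, -2)))² = (-297 + 14)² = (-283)² = 80089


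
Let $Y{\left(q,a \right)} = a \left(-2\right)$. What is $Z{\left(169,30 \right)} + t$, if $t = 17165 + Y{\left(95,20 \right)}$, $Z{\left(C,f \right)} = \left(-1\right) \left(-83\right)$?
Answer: $17208$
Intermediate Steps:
$Z{\left(C,f \right)} = 83$
$Y{\left(q,a \right)} = - 2 a$
$t = 17125$ ($t = 17165 - 40 = 17125$)
$Z{\left(169,30 \right)} + t = 83 + 17125 = 17208$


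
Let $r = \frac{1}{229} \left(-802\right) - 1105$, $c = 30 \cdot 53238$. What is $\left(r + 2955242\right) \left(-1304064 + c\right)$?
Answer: $\frac{198264909042396}{229} \approx 8.6579 \cdot 10^{11}$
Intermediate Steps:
$c = 1597140$
$r = - \frac{253847}{229}$ ($r = \frac{1}{229} \left(-802\right) - 1105 = - \frac{802}{229} - 1105 = - \frac{253847}{229} \approx -1108.5$)
$\left(r + 2955242\right) \left(-1304064 + c\right) = \left(- \frac{253847}{229} + 2955242\right) \left(-1304064 + 1597140\right) = \frac{676496571}{229} \cdot 293076 = \frac{198264909042396}{229}$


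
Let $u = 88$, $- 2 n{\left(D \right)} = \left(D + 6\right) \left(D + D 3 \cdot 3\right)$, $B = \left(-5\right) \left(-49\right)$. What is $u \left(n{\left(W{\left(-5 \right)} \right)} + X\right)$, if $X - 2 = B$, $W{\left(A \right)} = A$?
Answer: $23936$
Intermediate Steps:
$B = 245$
$n{\left(D \right)} = - 5 D \left(6 + D\right)$ ($n{\left(D \right)} = - \frac{\left(D + 6\right) \left(D + D 3 \cdot 3\right)}{2} = - \frac{\left(6 + D\right) \left(D + 3 D 3\right)}{2} = - \frac{\left(6 + D\right) \left(D + 9 D\right)}{2} = - \frac{\left(6 + D\right) 10 D}{2} = - \frac{10 D \left(6 + D\right)}{2} = - 5 D \left(6 + D\right)$)
$X = 247$ ($X = 2 + 245 = 247$)
$u \left(n{\left(W{\left(-5 \right)} \right)} + X\right) = 88 \left(\left(-5\right) \left(-5\right) \left(6 - 5\right) + 247\right) = 88 \left(\left(-5\right) \left(-5\right) 1 + 247\right) = 88 \left(25 + 247\right) = 88 \cdot 272 = 23936$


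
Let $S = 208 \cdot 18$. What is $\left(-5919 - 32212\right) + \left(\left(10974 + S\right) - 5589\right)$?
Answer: $-29002$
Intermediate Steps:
$S = 3744$
$\left(-5919 - 32212\right) + \left(\left(10974 + S\right) - 5589\right) = \left(-5919 - 32212\right) + \left(\left(10974 + 3744\right) - 5589\right) = -38131 + \left(14718 - 5589\right) = -38131 + 9129 = -29002$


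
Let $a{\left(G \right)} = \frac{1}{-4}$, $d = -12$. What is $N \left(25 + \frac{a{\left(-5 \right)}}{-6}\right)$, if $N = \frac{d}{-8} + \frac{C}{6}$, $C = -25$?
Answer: $- \frac{601}{9} \approx -66.778$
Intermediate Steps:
$a{\left(G \right)} = - \frac{1}{4}$
$N = - \frac{8}{3}$ ($N = - \frac{12}{-8} - \frac{25}{6} = \left(-12\right) \left(- \frac{1}{8}\right) - \frac{25}{6} = \frac{3}{2} - \frac{25}{6} = - \frac{8}{3} \approx -2.6667$)
$N \left(25 + \frac{a{\left(-5 \right)}}{-6}\right) = - \frac{8 \left(25 - \frac{1}{4 \left(-6\right)}\right)}{3} = - \frac{8 \left(25 - - \frac{1}{24}\right)}{3} = - \frac{8 \left(25 + \frac{1}{24}\right)}{3} = \left(- \frac{8}{3}\right) \frac{601}{24} = - \frac{601}{9}$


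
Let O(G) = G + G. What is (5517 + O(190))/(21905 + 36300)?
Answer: 5897/58205 ≈ 0.10131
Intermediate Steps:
O(G) = 2*G
(5517 + O(190))/(21905 + 36300) = (5517 + 2*190)/(21905 + 36300) = (5517 + 380)/58205 = 5897*(1/58205) = 5897/58205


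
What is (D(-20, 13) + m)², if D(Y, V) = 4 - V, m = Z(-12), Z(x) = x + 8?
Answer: 169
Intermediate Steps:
Z(x) = 8 + x
m = -4 (m = 8 - 12 = -4)
(D(-20, 13) + m)² = ((4 - 1*13) - 4)² = ((4 - 13) - 4)² = (-9 - 4)² = (-13)² = 169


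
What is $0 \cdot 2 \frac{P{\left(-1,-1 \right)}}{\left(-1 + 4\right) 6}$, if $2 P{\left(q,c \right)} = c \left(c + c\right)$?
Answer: $0$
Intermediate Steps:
$P{\left(q,c \right)} = c^{2}$ ($P{\left(q,c \right)} = \frac{c \left(c + c\right)}{2} = \frac{c 2 c}{2} = \frac{2 c^{2}}{2} = c^{2}$)
$0 \cdot 2 \frac{P{\left(-1,-1 \right)}}{\left(-1 + 4\right) 6} = 0 \cdot 2 \frac{\left(-1\right)^{2}}{\left(-1 + 4\right) 6} = 0 \cdot 1 \frac{1}{3 \cdot 6} = 0 \cdot 1 \cdot \frac{1}{18} = 0 \cdot \frac{1}{18} = 0$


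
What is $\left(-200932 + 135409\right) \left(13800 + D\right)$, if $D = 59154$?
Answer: $-4780164942$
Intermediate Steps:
$\left(-200932 + 135409\right) \left(13800 + D\right) = \left(-200932 + 135409\right) \left(13800 + 59154\right) = \left(-65523\right) 72954 = -4780164942$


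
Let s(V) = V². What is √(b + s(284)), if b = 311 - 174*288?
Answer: 11*√255 ≈ 175.66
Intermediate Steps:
b = -49801 (b = 311 - 50112 = -49801)
√(b + s(284)) = √(-49801 + 284²) = √(-49801 + 80656) = √30855 = 11*√255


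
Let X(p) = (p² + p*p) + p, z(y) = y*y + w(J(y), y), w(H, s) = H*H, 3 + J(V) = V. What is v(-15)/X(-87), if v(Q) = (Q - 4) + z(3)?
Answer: -10/15051 ≈ -0.00066441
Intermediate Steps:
J(V) = -3 + V
w(H, s) = H²
z(y) = y² + (-3 + y)² (z(y) = y*y + (-3 + y)² = y² + (-3 + y)²)
X(p) = p + 2*p² (X(p) = (p² + p²) + p = 2*p² + p = p + 2*p²)
v(Q) = 5 + Q (v(Q) = (Q - 4) + (3² + (-3 + 3)²) = (-4 + Q) + (9 + 0²) = (-4 + Q) + (9 + 0) = (-4 + Q) + 9 = 5 + Q)
v(-15)/X(-87) = (5 - 15)/((-87*(1 + 2*(-87)))) = -10*(-1/(87*(1 - 174))) = -10/((-87*(-173))) = -10/15051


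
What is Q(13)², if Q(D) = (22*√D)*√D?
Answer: 81796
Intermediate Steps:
Q(D) = 22*D
Q(13)² = (22*13)² = 286² = 81796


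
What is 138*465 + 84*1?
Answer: 64254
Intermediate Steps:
138*465 + 84*1 = 64170 + 84 = 64254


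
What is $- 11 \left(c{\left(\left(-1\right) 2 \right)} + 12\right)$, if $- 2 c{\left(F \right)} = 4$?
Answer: $-110$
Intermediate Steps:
$c{\left(F \right)} = -2$ ($c{\left(F \right)} = \left(- \frac{1}{2}\right) 4 = -2$)
$- 11 \left(c{\left(\left(-1\right) 2 \right)} + 12\right) = - 11 \left(-2 + 12\right) = \left(-11\right) 10 = -110$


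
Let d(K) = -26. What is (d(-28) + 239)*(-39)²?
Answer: 323973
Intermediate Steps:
(d(-28) + 239)*(-39)² = (-26 + 239)*(-39)² = 213*1521 = 323973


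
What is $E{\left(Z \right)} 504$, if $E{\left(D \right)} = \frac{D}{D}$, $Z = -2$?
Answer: $504$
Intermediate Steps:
$E{\left(D \right)} = 1$
$E{\left(Z \right)} 504 = 1 \cdot 504 = 504$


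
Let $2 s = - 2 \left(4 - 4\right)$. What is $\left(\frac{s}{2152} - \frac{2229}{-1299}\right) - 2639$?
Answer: $- \frac{1141944}{433} \approx -2637.3$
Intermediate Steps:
$s = 0$ ($s = \frac{\left(-2\right) \left(4 - 4\right)}{2} = \frac{\left(-2\right) 0}{2} = \frac{1}{2} \cdot 0 = 0$)
$\left(\frac{s}{2152} - \frac{2229}{-1299}\right) - 2639 = \left(\frac{0}{2152} - \frac{2229}{-1299}\right) - 2639 = \left(0 \cdot \frac{1}{2152} - - \frac{743}{433}\right) - 2639 = \left(0 + \frac{743}{433}\right) - 2639 = \frac{743}{433} - 2639 = - \frac{1141944}{433}$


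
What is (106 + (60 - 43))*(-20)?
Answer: -2460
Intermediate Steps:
(106 + (60 - 43))*(-20) = (106 + 17)*(-20) = 123*(-20) = -2460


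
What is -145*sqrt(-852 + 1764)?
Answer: -580*sqrt(57) ≈ -4378.9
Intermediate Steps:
-145*sqrt(-852 + 1764) = -580*sqrt(57)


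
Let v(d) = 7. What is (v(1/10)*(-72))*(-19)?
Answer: 9576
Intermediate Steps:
(v(1/10)*(-72))*(-19) = (7*(-72))*(-19) = -504*(-19) = 9576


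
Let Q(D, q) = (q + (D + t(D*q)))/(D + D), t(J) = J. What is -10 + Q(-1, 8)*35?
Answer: 15/2 ≈ 7.5000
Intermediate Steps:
Q(D, q) = (D + q + D*q)/(2*D) (Q(D, q) = (q + (D + D*q))/(D + D) = (D + q + D*q)/((2*D)) = (D + q + D*q)*(1/(2*D)) = (D + q + D*q)/(2*D))
-10 + Q(-1, 8)*35 = -10 + ((½)*(-1 + 8 - 1*8)/(-1))*35 = -10 + ((½)*(-1)*(-1 + 8 - 8))*35 = -10 + ((½)*(-1)*(-1))*35 = -10 + (½)*35 = -10 + 35/2 = 15/2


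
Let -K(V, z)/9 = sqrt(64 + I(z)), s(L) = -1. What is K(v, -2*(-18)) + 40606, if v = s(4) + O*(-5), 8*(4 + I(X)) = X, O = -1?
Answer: 40606 - 9*sqrt(258)/2 ≈ 40534.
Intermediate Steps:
I(X) = -4 + X/8
v = 4 (v = -1 - 1*(-5) = -1 + 5 = 4)
K(V, z) = -9*sqrt(60 + z/8) (K(V, z) = -9*sqrt(64 + (-4 + z/8)) = -9*sqrt(60 + z/8))
K(v, -2*(-18)) + 40606 = -9*sqrt(960 + 2*(-2*(-18)))/4 + 40606 = -9*sqrt(960 + 2*36)/4 + 40606 = -9*sqrt(960 + 72)/4 + 40606 = -9*sqrt(258)/2 + 40606 = 40606 - 9*sqrt(258)/2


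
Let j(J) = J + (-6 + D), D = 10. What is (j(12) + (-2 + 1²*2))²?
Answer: 256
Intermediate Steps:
j(J) = 4 + J (j(J) = J + (-6 + 10) = J + 4 = 4 + J)
(j(12) + (-2 + 1²*2))² = ((4 + 12) + (-2 + 1²*2))² = (16 + (-2 + 1*2))² = (16 + (-2 + 2))² = (16 + 0)² = 16² = 256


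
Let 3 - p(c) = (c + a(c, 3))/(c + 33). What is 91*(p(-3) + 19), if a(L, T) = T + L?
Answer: 20111/10 ≈ 2011.1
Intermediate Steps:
a(L, T) = L + T
p(c) = 3 - (3 + 2*c)/(33 + c) (p(c) = 3 - (c + (c + 3))/(c + 33) = 3 - (c + (3 + c))/(33 + c) = 3 - (3 + 2*c)/(33 + c))
91*(p(-3) + 19) = 91*((96 - 3)/(33 - 3) + 19) = 91*(93/30 + 19) = 91*((1/30)*93 + 19) = 91*(31/10 + 19) = 91*(221/10) = 20111/10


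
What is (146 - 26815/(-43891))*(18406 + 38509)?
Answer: 366242390415/43891 ≈ 8.3444e+6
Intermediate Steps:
(146 - 26815/(-43891))*(18406 + 38509) = (146 - 26815*(-1/43891))*56915 = (146 + 26815/43891)*56915 = (6434901/43891)*56915 = 366242390415/43891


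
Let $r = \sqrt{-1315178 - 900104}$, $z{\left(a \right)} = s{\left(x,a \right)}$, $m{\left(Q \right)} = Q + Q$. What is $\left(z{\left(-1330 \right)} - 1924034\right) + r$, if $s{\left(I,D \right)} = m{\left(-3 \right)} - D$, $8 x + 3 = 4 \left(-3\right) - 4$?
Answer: $-1922710 + i \sqrt{2215282} \approx -1.9227 \cdot 10^{6} + 1488.4 i$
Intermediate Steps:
$m{\left(Q \right)} = 2 Q$
$x = - \frac{19}{8}$ ($x = - \frac{3}{8} + \frac{4 \left(-3\right) - 4}{8} = - \frac{3}{8} + \frac{-12 - 4}{8} = - \frac{3}{8} + \frac{1}{8} \left(-16\right) = - \frac{3}{8} - 2 = - \frac{19}{8} \approx -2.375$)
$s{\left(I,D \right)} = -6 - D$ ($s{\left(I,D \right)} = 2 \left(-3\right) - D = -6 - D$)
$z{\left(a \right)} = -6 - a$
$r = i \sqrt{2215282}$ ($r = \sqrt{-2215282} = i \sqrt{2215282} \approx 1488.4 i$)
$\left(z{\left(-1330 \right)} - 1924034\right) + r = \left(\left(-6 - -1330\right) - 1924034\right) + i \sqrt{2215282} = \left(\left(-6 + 1330\right) - 1924034\right) + i \sqrt{2215282} = \left(1324 - 1924034\right) + i \sqrt{2215282} = -1922710 + i \sqrt{2215282}$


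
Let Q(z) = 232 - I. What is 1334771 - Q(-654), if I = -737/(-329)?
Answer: 439064068/329 ≈ 1.3345e+6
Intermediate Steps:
I = 737/329 (I = -737*(-1/329) = 737/329 ≈ 2.2401)
Q(z) = 75591/329 (Q(z) = 232 - 1*737/329 = 232 - 737/329 = 75591/329)
1334771 - Q(-654) = 1334771 - 1*75591/329 = 1334771 - 75591/329 = 439064068/329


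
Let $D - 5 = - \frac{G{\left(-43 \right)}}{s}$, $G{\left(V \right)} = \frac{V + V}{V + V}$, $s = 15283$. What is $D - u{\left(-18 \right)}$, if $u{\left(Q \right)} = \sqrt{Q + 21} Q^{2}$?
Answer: $\frac{76414}{15283} - 324 \sqrt{3} \approx -556.18$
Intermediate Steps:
$G{\left(V \right)} = 1$ ($G{\left(V \right)} = \frac{2 V}{2 V} = 2 V \frac{1}{2 V} = 1$)
$u{\left(Q \right)} = Q^{2} \sqrt{21 + Q}$ ($u{\left(Q \right)} = \sqrt{21 + Q} Q^{2} = Q^{2} \sqrt{21 + Q}$)
$D = \frac{76414}{15283}$ ($D = 5 - 1 \cdot \frac{1}{15283} = 5 - \frac{1}{15283} = \frac{76414}{15283} \approx 4.9999$)
$D - u{\left(-18 \right)} = \frac{76414}{15283} - \left(-18\right)^{2} \sqrt{21 - 18} = \frac{76414}{15283} - 324 \sqrt{3}$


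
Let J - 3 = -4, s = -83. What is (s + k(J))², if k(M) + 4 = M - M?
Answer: 7569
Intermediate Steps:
J = -1 (J = 3 - 4 = -1)
k(M) = -4 (k(M) = -4 + (M - M) = -4 + 0 = -4)
(s + k(J))² = (-83 - 4)² = (-87)² = 7569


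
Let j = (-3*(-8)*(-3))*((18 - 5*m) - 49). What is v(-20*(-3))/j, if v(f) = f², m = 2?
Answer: 50/41 ≈ 1.2195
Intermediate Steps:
j = 2952 (j = (-3*(-8)*(-3))*((18 - 5*2) - 49) = (24*(-3))*((18 - 10) - 49) = -72*(8 - 49) = -72*(-41) = 2952)
v(-20*(-3))/j = (-20*(-3))²/2952 = 60²*(1/2952) = 3600*(1/2952) = 50/41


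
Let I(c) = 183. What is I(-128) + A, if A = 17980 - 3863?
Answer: 14300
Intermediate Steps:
A = 14117
I(-128) + A = 183 + 14117 = 14300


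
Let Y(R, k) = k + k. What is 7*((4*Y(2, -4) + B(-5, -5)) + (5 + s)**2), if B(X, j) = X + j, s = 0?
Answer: -119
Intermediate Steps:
Y(R, k) = 2*k
7*((4*Y(2, -4) + B(-5, -5)) + (5 + s)**2) = 7*((4*(2*(-4)) + (-5 - 5)) + (5 + 0)**2) = 7*((4*(-8) - 10) + 5**2) = 7*((-32 - 10) + 25) = 7*(-42 + 25) = 7*(-17) = -119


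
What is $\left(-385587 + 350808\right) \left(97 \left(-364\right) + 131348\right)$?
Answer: $-3340175160$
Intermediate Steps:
$\left(-385587 + 350808\right) \left(97 \left(-364\right) + 131348\right) = - 34779 \left(-35308 + 131348\right) = \left(-34779\right) 96040 = -3340175160$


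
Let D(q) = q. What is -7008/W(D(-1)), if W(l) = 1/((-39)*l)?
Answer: -273312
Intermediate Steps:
W(l) = -1/(39*l)
-7008/W(D(-1)) = -7008/((-1/39/(-1))) = -7008/((-1/39*(-1))) = -7008/1/39 = -7008*39 = -273312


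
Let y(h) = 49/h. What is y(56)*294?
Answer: 1029/4 ≈ 257.25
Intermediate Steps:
y(56)*294 = (49/56)*294 = (49*(1/56))*294 = (7/8)*294 = 1029/4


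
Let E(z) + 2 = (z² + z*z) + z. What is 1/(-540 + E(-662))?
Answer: 1/875284 ≈ 1.1425e-6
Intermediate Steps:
E(z) = -2 + z + 2*z² (E(z) = -2 + ((z² + z*z) + z) = -2 + ((z² + z²) + z) = -2 + (2*z² + z) = -2 + (z + 2*z²) = -2 + z + 2*z²)
1/(-540 + E(-662)) = 1/(-540 + (-2 - 662 + 2*(-662)²)) = 1/(-540 + (-2 - 662 + 2*438244)) = 1/(-540 + (-2 - 662 + 876488)) = 1/(-540 + 875824) = 1/875284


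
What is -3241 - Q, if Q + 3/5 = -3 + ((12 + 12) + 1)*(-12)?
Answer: -14687/5 ≈ -2937.4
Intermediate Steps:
Q = -1518/5 (Q = -⅗ + (-3 + ((12 + 12) + 1)*(-12)) = -⅗ + (-3 + (24 + 1)*(-12)) = -⅗ + (-3 + 25*(-12)) = -⅗ + (-3 - 300) = -⅗ - 303 = -1518/5 ≈ -303.60)
-3241 - Q = -3241 - 1*(-1518/5) = -3241 + 1518/5 = -14687/5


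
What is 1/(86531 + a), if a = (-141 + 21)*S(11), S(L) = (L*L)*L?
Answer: -1/73189 ≈ -1.3663e-5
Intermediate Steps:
S(L) = L³ (S(L) = L²*L = L³)
a = -159720 (a = (-141 + 21)*11³ = -120*1331 = -159720)
1/(86531 + a) = 1/(86531 - 159720) = 1/(-73189) = -1/73189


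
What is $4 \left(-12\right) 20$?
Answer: $-960$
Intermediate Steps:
$4 \left(-12\right) 20 = \left(-48\right) 20 = -960$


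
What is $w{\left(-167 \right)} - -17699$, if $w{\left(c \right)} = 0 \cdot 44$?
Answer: $17699$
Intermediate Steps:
$w{\left(c \right)} = 0$
$w{\left(-167 \right)} - -17699 = 0 - -17699 = 0 + 17699 = 17699$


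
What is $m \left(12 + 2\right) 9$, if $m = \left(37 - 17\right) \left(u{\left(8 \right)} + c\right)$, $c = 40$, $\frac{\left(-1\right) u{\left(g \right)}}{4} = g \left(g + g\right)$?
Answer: $-1189440$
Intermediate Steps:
$u{\left(g \right)} = - 8 g^{2}$ ($u{\left(g \right)} = - 4 g \left(g + g\right) = - 4 g 2 g = - 4 \cdot 2 g^{2} = - 8 g^{2}$)
$m = -9440$ ($m = \left(37 - 17\right) \left(- 8 \cdot 8^{2} + 40\right) = 20 \left(\left(-8\right) 64 + 40\right) = 20 \left(-512 + 40\right) = 20 \left(-472\right) = -9440$)
$m \left(12 + 2\right) 9 = - 9440 \left(12 + 2\right) 9 = - 9440 \cdot 14 \cdot 9 = \left(-9440\right) 126 = -1189440$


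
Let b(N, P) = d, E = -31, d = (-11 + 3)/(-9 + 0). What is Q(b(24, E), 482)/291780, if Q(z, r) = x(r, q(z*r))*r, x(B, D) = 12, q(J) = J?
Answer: 482/24315 ≈ 0.019823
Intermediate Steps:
d = 8/9 (d = -8/(-9) = -8*(-⅑) = 8/9 ≈ 0.88889)
b(N, P) = 8/9
Q(z, r) = 12*r
Q(b(24, E), 482)/291780 = (12*482)/291780 = 5784*(1/291780) = 482/24315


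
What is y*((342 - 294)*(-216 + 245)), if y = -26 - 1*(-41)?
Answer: 20880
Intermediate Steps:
y = 15 (y = -26 + 41 = 15)
y*((342 - 294)*(-216 + 245)) = 15*((342 - 294)*(-216 + 245)) = 15*(48*29) = 15*1392 = 20880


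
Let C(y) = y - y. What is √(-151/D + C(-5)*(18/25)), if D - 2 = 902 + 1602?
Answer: I*√378406/2506 ≈ 0.24547*I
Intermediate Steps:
D = 2506 (D = 2 + (902 + 1602) = 2 + 2504 = 2506)
C(y) = 0
√(-151/D + C(-5)*(18/25)) = √(-151/2506 + 0*(18/25)) = √(-151/2506 + 0) = √(-151/2506) = I*√378406/2506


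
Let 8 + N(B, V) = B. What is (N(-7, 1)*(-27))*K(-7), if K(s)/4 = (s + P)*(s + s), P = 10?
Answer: -68040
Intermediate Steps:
N(B, V) = -8 + B
K(s) = 8*s*(10 + s) (K(s) = 4*((s + 10)*(s + s)) = 4*((10 + s)*(2*s)) = 4*(2*s*(10 + s)) = 8*s*(10 + s))
(N(-7, 1)*(-27))*K(-7) = ((-8 - 7)*(-27))*(8*(-7)*(10 - 7)) = (-15*(-27))*(8*(-7)*3) = 405*(-168) = -68040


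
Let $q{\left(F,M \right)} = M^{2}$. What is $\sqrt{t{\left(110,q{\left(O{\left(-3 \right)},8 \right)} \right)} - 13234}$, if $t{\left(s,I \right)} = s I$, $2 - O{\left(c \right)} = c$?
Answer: $i \sqrt{6194} \approx 78.702 i$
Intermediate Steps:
$O{\left(c \right)} = 2 - c$
$t{\left(s,I \right)} = I s$
$\sqrt{t{\left(110,q{\left(O{\left(-3 \right)},8 \right)} \right)} - 13234} = \sqrt{8^{2} \cdot 110 - 13234} = \sqrt{64 \cdot 110 - 13234} = \sqrt{7040 - 13234} = \sqrt{-6194} = i \sqrt{6194}$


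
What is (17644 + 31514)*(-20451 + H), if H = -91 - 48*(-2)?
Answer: -1005084468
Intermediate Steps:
H = 5 (H = -91 + 96 = 5)
(17644 + 31514)*(-20451 + H) = (17644 + 31514)*(-20451 + 5) = 49158*(-20446) = -1005084468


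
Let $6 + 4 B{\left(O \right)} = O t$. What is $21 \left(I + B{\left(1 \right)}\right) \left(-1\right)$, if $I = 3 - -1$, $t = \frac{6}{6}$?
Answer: $- \frac{231}{4} \approx -57.75$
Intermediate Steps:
$t = 1$ ($t = 6 \cdot \frac{1}{6} = 1$)
$B{\left(O \right)} = - \frac{3}{2} + \frac{O}{4}$ ($B{\left(O \right)} = - \frac{3}{2} + \frac{O 1}{4} = - \frac{3}{2} + \frac{O}{4}$)
$I = 4$ ($I = 3 + 1 = 4$)
$21 \left(I + B{\left(1 \right)}\right) \left(-1\right) = 21 \left(4 + \left(- \frac{3}{2} + \frac{1}{4} \cdot 1\right)\right) \left(-1\right) = 21 \left(4 + \left(- \frac{3}{2} + \frac{1}{4}\right)\right) \left(-1\right) = 21 \left(4 - \frac{5}{4}\right) \left(-1\right) = 21 \cdot \frac{11}{4} \left(-1\right) = \frac{231}{4} \left(-1\right) = - \frac{231}{4}$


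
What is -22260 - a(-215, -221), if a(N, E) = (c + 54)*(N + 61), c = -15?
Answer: -16254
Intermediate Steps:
a(N, E) = 2379 + 39*N (a(N, E) = (-15 + 54)*(N + 61) = 39*(61 + N) = 2379 + 39*N)
-22260 - a(-215, -221) = -22260 - (2379 + 39*(-215)) = -22260 - (2379 - 8385) = -22260 - 1*(-6006) = -22260 + 6006 = -16254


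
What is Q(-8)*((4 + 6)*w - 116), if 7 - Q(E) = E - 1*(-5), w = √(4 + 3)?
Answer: -1160 + 100*√7 ≈ -895.42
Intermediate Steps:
w = √7 ≈ 2.6458
Q(E) = 2 - E (Q(E) = 7 - (E - 1*(-5)) = 7 - (E + 5) = 7 - (5 + E) = 7 + (-5 - E) = 2 - E)
Q(-8)*((4 + 6)*w - 116) = (2 - 1*(-8))*((4 + 6)*√7 - 116) = (2 + 8)*(10*√7 - 116) = 10*(-116 + 10*√7) = -1160 + 100*√7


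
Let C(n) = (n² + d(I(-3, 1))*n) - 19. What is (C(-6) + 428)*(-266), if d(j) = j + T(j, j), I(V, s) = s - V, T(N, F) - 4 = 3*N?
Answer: -86450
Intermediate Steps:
T(N, F) = 4 + 3*N
d(j) = 4 + 4*j (d(j) = j + (4 + 3*j) = 4 + 4*j)
C(n) = -19 + n² + 20*n (C(n) = (n² + (4 + 4*(1 - 1*(-3)))*n) - 19 = (n² + (4 + 4*(1 + 3))*n) - 19 = (n² + (4 + 4*4)*n) - 19 = (n² + (4 + 16)*n) - 19 = (n² + 20*n) - 19 = -19 + n² + 20*n)
(C(-6) + 428)*(-266) = ((-19 + (-6)² + 20*(-6)) + 428)*(-266) = ((-19 + 36 - 120) + 428)*(-266) = (-103 + 428)*(-266) = 325*(-266) = -86450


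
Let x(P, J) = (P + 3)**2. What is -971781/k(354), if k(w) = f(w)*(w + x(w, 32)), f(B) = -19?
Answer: 323927/809419 ≈ 0.40020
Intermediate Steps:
x(P, J) = (3 + P)**2
k(w) = -19*w - 19*(3 + w)**2 (k(w) = -19*(w + (3 + w)**2) = -19*w - 19*(3 + w)**2)
-971781/k(354) = -971781/(-19*354 - 19*(3 + 354)**2) = -971781/(-6726 - 19*357**2) = -971781/(-6726 - 19*127449) = -971781/(-6726 - 2421531) = -971781/(-2428257) = -971781*(-1/2428257) = 323927/809419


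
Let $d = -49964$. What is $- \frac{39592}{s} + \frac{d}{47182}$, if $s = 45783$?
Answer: $- \frac{2077765778}{1080066753} \approx -1.9237$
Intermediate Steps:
$- \frac{39592}{s} + \frac{d}{47182} = - \frac{39592}{45783} - \frac{49964}{47182} = \left(-39592\right) \frac{1}{45783} - \frac{24982}{23591} = - \frac{39592}{45783} - \frac{24982}{23591} = - \frac{2077765778}{1080066753}$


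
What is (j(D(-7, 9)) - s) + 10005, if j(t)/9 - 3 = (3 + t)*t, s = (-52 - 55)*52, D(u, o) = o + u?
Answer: 15686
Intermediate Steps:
s = -5564 (s = -107*52 = -5564)
j(t) = 27 + 9*t*(3 + t) (j(t) = 27 + 9*((3 + t)*t) = 27 + 9*(t*(3 + t)) = 27 + 9*t*(3 + t))
(j(D(-7, 9)) - s) + 10005 = ((27 + 9*(9 - 7)**2 + 27*(9 - 7)) - 1*(-5564)) + 10005 = ((27 + 9*2**2 + 27*2) + 5564) + 10005 = ((27 + 9*4 + 54) + 5564) + 10005 = ((27 + 36 + 54) + 5564) + 10005 = (117 + 5564) + 10005 = 5681 + 10005 = 15686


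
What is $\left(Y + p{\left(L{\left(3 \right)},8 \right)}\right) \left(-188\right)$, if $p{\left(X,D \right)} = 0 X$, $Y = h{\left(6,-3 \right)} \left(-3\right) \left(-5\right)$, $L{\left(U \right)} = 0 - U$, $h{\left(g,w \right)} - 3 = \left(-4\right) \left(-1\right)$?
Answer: $-19740$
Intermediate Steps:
$h{\left(g,w \right)} = 7$ ($h{\left(g,w \right)} = 3 - -4 = 3 + 4 = 7$)
$L{\left(U \right)} = - U$
$Y = 105$ ($Y = 7 \left(-3\right) \left(-5\right) = \left(-21\right) \left(-5\right) = 105$)
$p{\left(X,D \right)} = 0$
$\left(Y + p{\left(L{\left(3 \right)},8 \right)}\right) \left(-188\right) = \left(105 + 0\right) \left(-188\right) = 105 \left(-188\right) = -19740$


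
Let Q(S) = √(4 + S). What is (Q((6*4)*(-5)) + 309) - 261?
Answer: 48 + 2*I*√29 ≈ 48.0 + 10.77*I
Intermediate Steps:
(Q((6*4)*(-5)) + 309) - 261 = (√(4 + (6*4)*(-5)) + 309) - 261 = (√(4 + 24*(-5)) + 309) - 261 = (√(4 - 120) + 309) - 261 = (√(-116) + 309) - 261 = (2*I*√29 + 309) - 261 = (309 + 2*I*√29) - 261 = 48 + 2*I*√29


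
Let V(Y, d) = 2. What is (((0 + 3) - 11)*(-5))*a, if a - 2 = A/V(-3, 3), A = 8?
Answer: 240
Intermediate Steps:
a = 6 (a = 2 + 8/2 = 2 + 8*(½) = 2 + 4 = 6)
(((0 + 3) - 11)*(-5))*a = (((0 + 3) - 11)*(-5))*6 = ((3 - 11)*(-5))*6 = -8*(-5)*6 = 40*6 = 240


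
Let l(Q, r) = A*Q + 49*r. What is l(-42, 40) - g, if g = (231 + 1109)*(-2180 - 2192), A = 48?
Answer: 5858424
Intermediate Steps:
l(Q, r) = 48*Q + 49*r
g = -5858480 (g = 1340*(-4372) = -5858480)
l(-42, 40) - g = (48*(-42) + 49*40) - 1*(-5858480) = (-2016 + 1960) + 5858480 = -56 + 5858480 = 5858424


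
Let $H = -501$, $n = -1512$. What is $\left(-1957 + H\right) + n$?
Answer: $-3970$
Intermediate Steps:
$\left(-1957 + H\right) + n = \left(-1957 - 501\right) - 1512 = -2458 - 1512 = -3970$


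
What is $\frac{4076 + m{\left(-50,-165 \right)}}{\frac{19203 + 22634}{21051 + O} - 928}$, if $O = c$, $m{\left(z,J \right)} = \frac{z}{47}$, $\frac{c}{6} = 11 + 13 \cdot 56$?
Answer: $- \frac{4880938170}{1109587421} \approx -4.3989$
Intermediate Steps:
$c = 4434$ ($c = 6 \left(11 + 13 \cdot 56\right) = 6 \left(11 + 728\right) = 6 \cdot 739 = 4434$)
$m{\left(z,J \right)} = \frac{z}{47}$ ($m{\left(z,J \right)} = z \frac{1}{47} = \frac{z}{47}$)
$O = 4434$
$\frac{4076 + m{\left(-50,-165 \right)}}{\frac{19203 + 22634}{21051 + O} - 928} = \frac{4076 + \frac{1}{47} \left(-50\right)}{\frac{19203 + 22634}{21051 + 4434} - 928} = \frac{4076 - \frac{50}{47}}{\frac{41837}{25485} - 928} = \frac{191522}{47 \left(41837 \cdot \frac{1}{25485} - 928\right)} = \frac{191522}{47 \left(\frac{41837}{25485} - 928\right)} = \frac{191522}{47 \left(- \frac{23608243}{25485}\right)} = \frac{191522}{47} \left(- \frac{25485}{23608243}\right) = - \frac{4880938170}{1109587421}$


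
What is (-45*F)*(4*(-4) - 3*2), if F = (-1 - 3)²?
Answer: 15840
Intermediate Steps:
F = 16 (F = (-4)² = 16)
(-45*F)*(4*(-4) - 3*2) = (-45*16)*(4*(-4) - 3*2) = -720*(-16 - 6) = -720*(-22) = 15840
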